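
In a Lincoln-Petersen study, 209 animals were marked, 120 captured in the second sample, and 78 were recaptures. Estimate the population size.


N = M * C / R = 209 * 120 / 78 = 25080 / 78 = 321.54 ≈ 322

322 individuals


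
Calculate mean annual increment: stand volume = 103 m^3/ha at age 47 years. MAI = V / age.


MAI = 103 / 47 = 2.1915 ≈ 2.19 m^3/ha/yr

2.19 m^3/ha/yr


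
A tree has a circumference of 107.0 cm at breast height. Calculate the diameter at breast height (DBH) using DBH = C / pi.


DBH = C / pi = 107.0 / 3.141593 = 34.0592 ≈ 34.06 cm

34.06 cm


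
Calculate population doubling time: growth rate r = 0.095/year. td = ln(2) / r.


td = ln(2) / 0.095 = 0.693147 / 0.095 = 7.29628 ≈ 7.3 years

7.3 years


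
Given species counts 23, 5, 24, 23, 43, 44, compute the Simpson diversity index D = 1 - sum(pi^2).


Total N = 23 + 5 + 24 + 23 + 43 + 44 = 162
Per-species terms:
  p = 23/162 = 0.141975; p^2 = 0.141975^2 = 0.020157
  p = 5/162 = 0.030864; p^2 = 0.030864^2 = 0.000953
  p = 24/162 = 0.148148; p^2 = 0.148148^2 = 0.021948
  p = 23/162 = 0.141975; p^2 = 0.141975^2 = 0.020157
  p = 43/162 = 0.265432; p^2 = 0.265432^2 = 0.070454
  p = 44/162 = 0.271605; p^2 = 0.271605^2 = 0.073769
sum(p^2) = 0.020157 + 0.000953 + 0.021948 + 0.020157 + 0.070454 + 0.073769 = 0.207438
D = 1 - 0.207438 = 0.792562 ≈ 0.7926

0.7926


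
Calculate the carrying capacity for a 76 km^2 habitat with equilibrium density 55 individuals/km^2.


K = 55 * 76 = 4180 individuals

4180 individuals


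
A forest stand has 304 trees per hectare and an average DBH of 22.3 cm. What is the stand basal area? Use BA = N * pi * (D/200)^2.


(D/200)^2 = (22.3/200)^2 = 0.1115^2 = 0.01243225
Individual BA = 3.141593 * 0.01243225 = 0.0390571 m^2
Stand BA = 304 * 0.0390571 = 11.8734 ≈ 11.87 m^2/ha

11.87 m^2/ha


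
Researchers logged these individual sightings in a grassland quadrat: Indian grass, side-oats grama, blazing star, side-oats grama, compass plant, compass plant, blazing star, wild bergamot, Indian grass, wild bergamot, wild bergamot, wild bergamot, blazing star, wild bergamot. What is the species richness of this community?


Total individuals logged = 14
Distinct species (count of individuals): Indian grass (2), side-oats grama (2), blazing star (3), compass plant (2), wild bergamot (5)
Species richness = number of distinct species = 5

5


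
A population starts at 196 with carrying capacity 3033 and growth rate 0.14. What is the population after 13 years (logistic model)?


(K - N0)/N0 = (3033 - 196)/196 = 2837/196 = 14.4745
r*t = 0.14 * 13 = 1.82; exp(-1.82) = 0.162026
14.4745 * 0.162026 = 2.34525
1 + 2.34525 = 3.34525
N = 3033 / 3.34525 = 906.659 ≈ 907

907


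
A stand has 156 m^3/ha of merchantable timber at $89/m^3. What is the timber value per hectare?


Value = 156 * 89 = $13884/ha

$13884/ha


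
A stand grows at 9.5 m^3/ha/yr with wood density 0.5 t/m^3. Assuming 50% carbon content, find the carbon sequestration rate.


C = 9.5 * 0.5 * 0.5 = 2.375 ≈ 2.38 t C/ha/yr

2.38 t C/ha/yr


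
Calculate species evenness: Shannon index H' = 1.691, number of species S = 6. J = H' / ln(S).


ln(6) = 1.79176
J = H' / ln(S) = 1.691 / 1.79176 = 0.943765 ≈ 0.9438

0.9438


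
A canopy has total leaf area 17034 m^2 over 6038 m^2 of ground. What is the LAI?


LAI = 17034 / 6038 = 2.8211 ≈ 2.82

2.82


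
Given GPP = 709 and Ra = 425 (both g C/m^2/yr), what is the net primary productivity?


NPP = GPP - Ra = 709 - 425 = 284 g C/m^2/yr

284 g C/m^2/yr


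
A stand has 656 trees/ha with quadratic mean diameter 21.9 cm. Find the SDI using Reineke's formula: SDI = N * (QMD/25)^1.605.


QMD/25 = 21.9/25 = 0.876
(0.876)^1.605 = exp(1.605 * ln(0.876)) = exp(1.605 * (-0.132389)) = exp(-0.212484) = 0.808573
SDI = 656 * 0.808573 = 530.424 ≈ 530

530


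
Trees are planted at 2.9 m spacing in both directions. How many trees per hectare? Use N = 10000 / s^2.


N = 10000 / 2.9^2 = 10000 / 8.41 = 1189.06 ≈ 1189 trees/ha

1189 trees/ha


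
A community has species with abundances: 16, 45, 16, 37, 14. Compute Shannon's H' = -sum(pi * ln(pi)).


Total N = 16 + 45 + 16 + 37 + 14 = 128
Per-species terms:
  p = 16/128 = 0.125000; ln(p) = -2.079442; p*ln(p) = 0.125000 * (-2.079442) = -0.259930
  p = 45/128 = 0.351563; ln(p) = -1.045366; p*ln(p) = 0.351563 * (-1.045366) = -0.367512
  p = 16/128 = 0.125000; ln(p) = -2.079442; p*ln(p) = 0.125000 * (-2.079442) = -0.259930
  p = 37/128 = 0.289063; ln(p) = -1.241111; p*ln(p) = 0.289063 * (-1.241111) = -0.358759
  p = 14/128 = 0.109375; ln(p) = -2.212973; p*ln(p) = 0.109375 * (-2.212973) = -0.242044
sum(p*ln(p)) = (-0.259930) + (-0.367512) + (-0.259930) + (-0.358759) + (-0.242044) = -1.488175
H' = -(-1.488175) = 1.488175 ≈ 1.4882

1.4882


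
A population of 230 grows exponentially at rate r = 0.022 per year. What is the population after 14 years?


r*t = 0.022 * 14 = 0.308
exp(0.308) = 1.36070
N = 230 * 1.36070 = 312.961 ≈ 313

313


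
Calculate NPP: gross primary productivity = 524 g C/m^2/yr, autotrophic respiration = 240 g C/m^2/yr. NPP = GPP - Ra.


NPP = GPP - Ra = 524 - 240 = 284 g C/m^2/yr

284 g C/m^2/yr


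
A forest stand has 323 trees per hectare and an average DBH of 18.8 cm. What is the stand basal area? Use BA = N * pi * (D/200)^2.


(D/200)^2 = (18.8/200)^2 = 0.094^2 = 0.008836
Individual BA = 3.141593 * 0.008836 = 0.0277591 m^2
Stand BA = 323 * 0.0277591 = 8.96619 ≈ 8.97 m^2/ha

8.97 m^2/ha


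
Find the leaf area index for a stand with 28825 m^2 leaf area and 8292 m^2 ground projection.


LAI = 28825 / 8292 = 3.4762 ≈ 3.48

3.48


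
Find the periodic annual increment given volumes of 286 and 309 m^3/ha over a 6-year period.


PAI = (V2 - V1) / period = (309 - 286) / 6 = 23 / 6 = 3.8333 ≈ 3.83 m^3/ha/yr

3.83 m^3/ha/yr


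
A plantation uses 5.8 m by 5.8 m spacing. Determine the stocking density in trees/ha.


N = 10000 / 5.8^2 = 10000 / 33.64 = 297.265 ≈ 297 trees/ha

297 trees/ha


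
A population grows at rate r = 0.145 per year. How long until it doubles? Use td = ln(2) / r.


td = ln(2) / 0.145 = 0.693147 / 0.145 = 4.78032 ≈ 4.8 years

4.8 years


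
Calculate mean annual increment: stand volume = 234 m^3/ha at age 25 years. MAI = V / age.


MAI = 234 / 25 = 9.36 m^3/ha/yr

9.36 m^3/ha/yr


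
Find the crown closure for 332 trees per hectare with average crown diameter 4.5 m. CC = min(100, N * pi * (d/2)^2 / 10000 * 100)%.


(d/2)^2 = (4.5/2)^2 = 2.25^2 = 5.0625
Crown area = 3.141593 * 5.0625 = 15.9043 m^2
N * area / 10000 * 100 = 332 * 15.9043 / 10000 * 100 = 52.8023
CC = min(100, 52.8023) = 52.8023 ≈ 52.8%

52.8%


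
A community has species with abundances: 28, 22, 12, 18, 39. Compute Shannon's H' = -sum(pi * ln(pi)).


Total N = 28 + 22 + 12 + 18 + 39 = 119
Per-species terms:
  p = 28/119 = 0.235294; ln(p) = -1.446919; p*ln(p) = 0.235294 * (-1.446919) = -0.340451
  p = 22/119 = 0.184874; ln(p) = -1.688081; p*ln(p) = 0.184874 * (-1.688081) = -0.312082
  p = 12/119 = 0.100840; ln(p) = -2.294220; p*ln(p) = 0.100840 * (-2.294220) = -0.231349
  p = 18/119 = 0.151261; ln(p) = -1.888748; p*ln(p) = 0.151261 * (-1.888748) = -0.285694
  p = 39/119 = 0.327731; ln(p) = -1.115562; p*ln(p) = 0.327731 * (-1.115562) = -0.365604
sum(p*ln(p)) = (-0.340451) + (-0.312082) + (-0.231349) + (-0.285694) + (-0.365604) = -1.535180
H' = -(-1.535180) = 1.535180 ≈ 1.5352

1.5352


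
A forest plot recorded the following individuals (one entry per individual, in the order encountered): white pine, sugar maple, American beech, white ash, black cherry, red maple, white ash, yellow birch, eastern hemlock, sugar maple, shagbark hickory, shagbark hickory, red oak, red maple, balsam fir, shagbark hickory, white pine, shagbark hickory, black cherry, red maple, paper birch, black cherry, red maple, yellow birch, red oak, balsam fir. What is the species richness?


Total individuals logged = 26
Distinct species (count of individuals): white pine (2), sugar maple (2), American beech (1), white ash (2), black cherry (3), red maple (4), yellow birch (2), eastern hemlock (1), shagbark hickory (4), red oak (2), balsam fir (2), paper birch (1)
Species richness = number of distinct species = 12

12


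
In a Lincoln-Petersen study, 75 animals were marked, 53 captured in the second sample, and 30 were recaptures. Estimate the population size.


N = M * C / R = 75 * 53 / 30 = 3975 / 30 = 132.50 ≈ 133

133 individuals


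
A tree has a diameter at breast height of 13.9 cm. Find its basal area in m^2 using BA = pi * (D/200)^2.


D/200 = 13.9/200 = 0.0695 m
(D/200)^2 = 0.0695^2 = 0.00483025
BA = 3.141593 * 0.00483025 = 0.0151747 ≈ 0.0152 m^2

0.0152 m^2


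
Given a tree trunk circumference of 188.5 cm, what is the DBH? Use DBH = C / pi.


DBH = C / pi = 188.5 / 3.141593 = 60.0014 ≈ 60.00 cm

60.00 cm


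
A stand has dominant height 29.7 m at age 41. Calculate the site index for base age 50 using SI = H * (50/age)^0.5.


50/41 = 1.21951
(1.21951)^0.5 = 1.10431
SI = 29.7 * 1.10431 = 32.7980 ≈ 32.8 m

32.8 m


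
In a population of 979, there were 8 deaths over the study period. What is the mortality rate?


Mortality rate = 8 / 979 = 0.008172 ≈ 0.0082

0.0082


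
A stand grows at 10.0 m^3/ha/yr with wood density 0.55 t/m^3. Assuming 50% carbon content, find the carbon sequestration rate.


C = 10.0 * 0.55 * 0.5 = 2.75 t C/ha/yr

2.75 t C/ha/yr


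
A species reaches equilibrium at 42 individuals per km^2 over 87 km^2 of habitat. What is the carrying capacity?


K = 42 * 87 = 3654 individuals

3654 individuals


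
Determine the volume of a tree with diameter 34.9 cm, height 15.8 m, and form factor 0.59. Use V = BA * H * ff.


(D/200)^2 = (34.9/200)^2 = 0.1745^2 = 0.03045025
BA = 3.141593 * 0.03045025 = 0.0956623 m^2
V = 0.0956623 * 15.8 * 0.59 = 0.891764 ≈ 0.892 m^3

0.892 m^3


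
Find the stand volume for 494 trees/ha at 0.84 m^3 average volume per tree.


V_stand = 494 * 0.84 = 414.96 ≈ 415.0 m^3/ha

415.0 m^3/ha


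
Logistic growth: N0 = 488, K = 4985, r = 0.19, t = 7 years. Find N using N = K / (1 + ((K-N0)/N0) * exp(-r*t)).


(K - N0)/N0 = (4985 - 488)/488 = 4497/488 = 9.21516
r*t = 0.19 * 7 = 1.33; exp(-1.33) = 0.264477
9.21516 * 0.264477 = 2.43720
1 + 2.43720 = 3.43720
N = 4985 / 3.43720 = 1450.31 ≈ 1450

1450


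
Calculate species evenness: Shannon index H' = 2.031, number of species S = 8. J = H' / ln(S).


ln(8) = 2.07944
J = H' / ln(S) = 2.031 / 2.07944 = 0.976705 ≈ 0.9767

0.9767


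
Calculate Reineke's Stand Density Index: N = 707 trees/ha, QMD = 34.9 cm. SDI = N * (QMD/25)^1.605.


QMD/25 = 34.9/25 = 1.396
(1.396)^1.605 = exp(1.605 * ln(1.396)) = exp(1.605 * 0.333611) = exp(0.535446) = 1.70821
SDI = 707 * 1.70821 = 1207.70 ≈ 1208

1208


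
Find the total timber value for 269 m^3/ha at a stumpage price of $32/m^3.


Value = 269 * 32 = $8608/ha

$8608/ha


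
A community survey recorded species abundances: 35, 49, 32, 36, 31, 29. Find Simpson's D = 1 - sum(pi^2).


Total N = 35 + 49 + 32 + 36 + 31 + 29 = 212
Per-species terms:
  p = 35/212 = 0.165094; p^2 = 0.165094^2 = 0.027256
  p = 49/212 = 0.231132; p^2 = 0.231132^2 = 0.053422
  p = 32/212 = 0.150943; p^2 = 0.150943^2 = 0.022784
  p = 36/212 = 0.169811; p^2 = 0.169811^2 = 0.028836
  p = 31/212 = 0.146226; p^2 = 0.146226^2 = 0.021382
  p = 29/212 = 0.136792; p^2 = 0.136792^2 = 0.018712
sum(p^2) = 0.027256 + 0.053422 + 0.022784 + 0.028836 + 0.021382 + 0.018712 = 0.172392
D = 1 - 0.172392 = 0.827608 ≈ 0.8276

0.8276


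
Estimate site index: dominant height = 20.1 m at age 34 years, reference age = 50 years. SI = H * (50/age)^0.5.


50/34 = 1.47059
(1.47059)^0.5 = 1.21268
SI = 20.1 * 1.21268 = 24.3749 ≈ 24.4 m

24.4 m


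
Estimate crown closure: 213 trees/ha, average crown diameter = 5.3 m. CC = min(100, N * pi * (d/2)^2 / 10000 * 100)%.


(d/2)^2 = (5.3/2)^2 = 2.65^2 = 7.0225
Crown area = 3.141593 * 7.0225 = 22.0618 m^2
N * area / 10000 * 100 = 213 * 22.0618 / 10000 * 100 = 46.9916
CC = min(100, 46.9916) = 46.9916 ≈ 47.0%

47.0%


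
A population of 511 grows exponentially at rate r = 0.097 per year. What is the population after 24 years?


r*t = 0.097 * 24 = 2.328
exp(2.328) = 10.2574
N = 511 * 10.2574 = 5241.53 ≈ 5242

5242


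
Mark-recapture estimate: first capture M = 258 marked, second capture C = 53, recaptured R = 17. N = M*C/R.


N = M * C / R = 258 * 53 / 17 = 13674 / 17 = 804.35 ≈ 804

804 individuals


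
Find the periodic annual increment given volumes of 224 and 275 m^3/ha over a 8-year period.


PAI = (V2 - V1) / period = (275 - 224) / 8 = 51 / 8 = 6.3750 ≈ 6.38 m^3/ha/yr

6.38 m^3/ha/yr


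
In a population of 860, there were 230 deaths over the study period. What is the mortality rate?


Mortality rate = 230 / 860 = 0.267442 ≈ 0.2674

0.2674


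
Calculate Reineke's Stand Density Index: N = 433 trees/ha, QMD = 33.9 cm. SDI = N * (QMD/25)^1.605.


QMD/25 = 33.9/25 = 1.356
(1.356)^1.605 = exp(1.605 * ln(1.356)) = exp(1.605 * 0.304539) = exp(0.488785) = 1.63033
SDI = 433 * 1.63033 = 705.933 ≈ 706

706


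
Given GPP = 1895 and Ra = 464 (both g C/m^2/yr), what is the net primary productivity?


NPP = GPP - Ra = 1895 - 464 = 1431 g C/m^2/yr

1431 g C/m^2/yr


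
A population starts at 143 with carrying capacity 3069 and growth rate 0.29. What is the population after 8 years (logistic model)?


(K - N0)/N0 = (3069 - 143)/143 = 2926/143 = 20.4615
r*t = 0.29 * 8 = 2.32; exp(-2.32) = 0.0982736
20.4615 * 0.0982736 = 2.01083
1 + 2.01083 = 3.01083
N = 3069 / 3.01083 = 1019.32 ≈ 1019

1019


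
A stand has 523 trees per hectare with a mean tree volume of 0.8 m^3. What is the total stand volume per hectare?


V_stand = 523 * 0.8 = 418.4 m^3/ha

418.4 m^3/ha


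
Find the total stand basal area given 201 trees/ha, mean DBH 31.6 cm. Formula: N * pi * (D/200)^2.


(D/200)^2 = (31.6/200)^2 = 0.158^2 = 0.024964
Individual BA = 3.141593 * 0.024964 = 0.0784267 m^2
Stand BA = 201 * 0.0784267 = 15.7638 ≈ 15.76 m^2/ha

15.76 m^2/ha


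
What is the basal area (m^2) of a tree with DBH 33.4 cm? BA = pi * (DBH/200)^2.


D/200 = 33.4/200 = 0.167 m
(D/200)^2 = 0.167^2 = 0.027889
BA = 3.141593 * 0.027889 = 0.0876159 ≈ 0.0876 m^2

0.0876 m^2


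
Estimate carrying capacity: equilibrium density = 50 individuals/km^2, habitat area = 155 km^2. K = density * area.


K = 50 * 155 = 7750 individuals

7750 individuals


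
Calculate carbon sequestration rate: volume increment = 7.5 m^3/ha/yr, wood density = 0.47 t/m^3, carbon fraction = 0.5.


C = 7.5 * 0.47 * 0.5 = 1.7625 ≈ 1.76 t C/ha/yr

1.76 t C/ha/yr


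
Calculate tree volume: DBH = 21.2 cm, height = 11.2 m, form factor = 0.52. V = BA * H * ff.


(D/200)^2 = (21.2/200)^2 = 0.106^2 = 0.011236
BA = 3.141593 * 0.011236 = 0.0352989 m^2
V = 0.0352989 * 11.2 * 0.52 = 0.205581 ≈ 0.206 m^3

0.206 m^3


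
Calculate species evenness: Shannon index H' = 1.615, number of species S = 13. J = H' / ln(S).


ln(13) = 2.56495
J = H' / ln(S) = 1.615 / 2.56495 = 0.629642 ≈ 0.6296

0.6296


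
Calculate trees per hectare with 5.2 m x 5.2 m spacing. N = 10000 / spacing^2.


N = 10000 / 5.2^2 = 10000 / 27.04 = 369.822 ≈ 370 trees/ha

370 trees/ha


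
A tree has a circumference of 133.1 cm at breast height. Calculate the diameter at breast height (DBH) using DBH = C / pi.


DBH = C / pi = 133.1 / 3.141593 = 42.3670 ≈ 42.37 cm

42.37 cm


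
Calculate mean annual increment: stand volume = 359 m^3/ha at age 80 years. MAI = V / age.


MAI = 359 / 80 = 4.4875 ≈ 4.49 m^3/ha/yr

4.49 m^3/ha/yr


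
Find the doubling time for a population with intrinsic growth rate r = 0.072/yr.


td = ln(2) / 0.072 = 0.693147 / 0.072 = 9.62704 ≈ 9.6 years

9.6 years


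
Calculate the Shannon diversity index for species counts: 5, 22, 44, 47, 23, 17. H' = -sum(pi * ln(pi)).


Total N = 5 + 22 + 44 + 47 + 23 + 17 = 158
Per-species terms:
  p = 5/158 = 0.031646; ln(p) = -3.453144; p*ln(p) = 0.031646 * (-3.453144) = -0.109278
  p = 22/158 = 0.139241; ln(p) = -1.971549; p*ln(p) = 0.139241 * (-1.971549) = -0.274520
  p = 44/158 = 0.278481; ln(p) = -1.278405; p*ln(p) = 0.278481 * (-1.278405) = -0.356012
  p = 47/158 = 0.297468; ln(p) = -1.212449; p*ln(p) = 0.297468 * (-1.212449) = -0.360665
  p = 23/158 = 0.145570; ln(p) = -1.927098; p*ln(p) = 0.145570 * (-1.927098) = -0.280528
  p = 17/158 = 0.107595; ln(p) = -2.229381; p*ln(p) = 0.107595 * (-2.229381) = -0.239870
sum(p*ln(p)) = (-0.109278) + (-0.274520) + (-0.356012) + (-0.360665) + (-0.280528) + (-0.239870) = -1.620873
H' = -(-1.620873) = 1.620873 ≈ 1.6209

1.6209


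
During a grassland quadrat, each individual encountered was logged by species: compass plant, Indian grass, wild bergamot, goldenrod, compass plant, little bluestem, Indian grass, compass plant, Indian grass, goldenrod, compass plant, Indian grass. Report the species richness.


Total individuals logged = 12
Distinct species (count of individuals): compass plant (4), Indian grass (4), wild bergamot (1), goldenrod (2), little bluestem (1)
Species richness = number of distinct species = 5

5


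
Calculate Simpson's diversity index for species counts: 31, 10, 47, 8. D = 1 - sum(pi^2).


Total N = 31 + 10 + 47 + 8 = 96
Per-species terms:
  p = 31/96 = 0.322917; p^2 = 0.322917^2 = 0.104275
  p = 10/96 = 0.104167; p^2 = 0.104167^2 = 0.010851
  p = 47/96 = 0.489583; p^2 = 0.489583^2 = 0.239692
  p = 8/96 = 0.083333; p^2 = 0.083333^2 = 0.006944
sum(p^2) = 0.104275 + 0.010851 + 0.239692 + 0.006944 = 0.361762
D = 1 - 0.361762 = 0.638238 ≈ 0.6382

0.6382


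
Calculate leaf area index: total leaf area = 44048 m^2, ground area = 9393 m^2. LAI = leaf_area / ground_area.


LAI = 44048 / 9393 = 4.6894 ≈ 4.69

4.69


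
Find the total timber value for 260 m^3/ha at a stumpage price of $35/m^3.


Value = 260 * 35 = $9100/ha

$9100/ha


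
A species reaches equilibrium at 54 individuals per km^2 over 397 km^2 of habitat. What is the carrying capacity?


K = 54 * 397 = 21438 individuals

21438 individuals


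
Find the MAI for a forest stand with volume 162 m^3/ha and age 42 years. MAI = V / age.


MAI = 162 / 42 = 3.8571 ≈ 3.86 m^3/ha/yr

3.86 m^3/ha/yr


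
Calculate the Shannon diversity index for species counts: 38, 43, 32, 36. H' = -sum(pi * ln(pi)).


Total N = 38 + 43 + 32 + 36 = 149
Per-species terms:
  p = 38/149 = 0.255034; ln(p) = -1.366358; p*ln(p) = 0.255034 * (-1.366358) = -0.348468
  p = 43/149 = 0.288591; ln(p) = -1.242745; p*ln(p) = 0.288591 * (-1.242745) = -0.358645
  p = 32/149 = 0.214765; ln(p) = -1.538211; p*ln(p) = 0.214765 * (-1.538211) = -0.330354
  p = 36/149 = 0.241611; ln(p) = -1.420426; p*ln(p) = 0.241611 * (-1.420426) = -0.343191
sum(p*ln(p)) = (-0.348468) + (-0.358645) + (-0.330354) + (-0.343191) = -1.380658
H' = -(-1.380658) = 1.380658 ≈ 1.3807

1.3807


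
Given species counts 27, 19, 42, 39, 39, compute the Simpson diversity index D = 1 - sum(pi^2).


Total N = 27 + 19 + 42 + 39 + 39 = 166
Per-species terms:
  p = 27/166 = 0.162651; p^2 = 0.162651^2 = 0.026455
  p = 19/166 = 0.114458; p^2 = 0.114458^2 = 0.013101
  p = 42/166 = 0.253012; p^2 = 0.253012^2 = 0.064015
  p = 39/166 = 0.234940; p^2 = 0.234940^2 = 0.055197
  p = 39/166 = 0.234940; p^2 = 0.234940^2 = 0.055197
sum(p^2) = 0.026455 + 0.013101 + 0.064015 + 0.055197 + 0.055197 = 0.213965
D = 1 - 0.213965 = 0.786035 ≈ 0.7860

0.7860


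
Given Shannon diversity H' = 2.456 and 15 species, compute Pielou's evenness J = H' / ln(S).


ln(15) = 2.70805
J = H' / ln(S) = 2.456 / 2.70805 = 0.906926 ≈ 0.9069

0.9069


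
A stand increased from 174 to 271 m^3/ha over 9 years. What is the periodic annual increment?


PAI = (V2 - V1) / period = (271 - 174) / 9 = 97 / 9 = 10.7778 ≈ 10.78 m^3/ha/yr

10.78 m^3/ha/yr


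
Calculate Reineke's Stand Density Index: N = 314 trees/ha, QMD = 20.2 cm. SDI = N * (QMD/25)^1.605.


QMD/25 = 20.2/25 = 0.808
(0.808)^1.605 = exp(1.605 * ln(0.808)) = exp(1.605 * (-0.213193)) = exp(-0.342175) = 0.710224
SDI = 314 * 0.710224 = 223.010 ≈ 223

223


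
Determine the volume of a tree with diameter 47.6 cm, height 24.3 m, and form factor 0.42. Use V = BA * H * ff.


(D/200)^2 = (47.6/200)^2 = 0.238^2 = 0.056644
BA = 3.141593 * 0.056644 = 0.177952 m^2
V = 0.177952 * 24.3 * 0.42 = 1.81618 ≈ 1.816 m^3

1.816 m^3


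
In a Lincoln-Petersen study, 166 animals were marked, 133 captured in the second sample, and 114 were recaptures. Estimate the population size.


N = M * C / R = 166 * 133 / 114 = 22078 / 114 = 193.67 ≈ 194

194 individuals


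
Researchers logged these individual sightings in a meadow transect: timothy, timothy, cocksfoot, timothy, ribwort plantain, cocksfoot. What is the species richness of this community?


Total individuals logged = 6
Distinct species (count of individuals): timothy (3), cocksfoot (2), ribwort plantain (1)
Species richness = number of distinct species = 3

3


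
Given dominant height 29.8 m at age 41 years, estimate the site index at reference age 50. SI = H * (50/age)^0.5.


50/41 = 1.21951
(1.21951)^0.5 = 1.10431
SI = 29.8 * 1.10431 = 32.9084 ≈ 32.9 m

32.9 m


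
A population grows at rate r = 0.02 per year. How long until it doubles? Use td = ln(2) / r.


td = ln(2) / 0.02 = 0.693147 / 0.02 = 34.6574 ≈ 34.7 years

34.7 years


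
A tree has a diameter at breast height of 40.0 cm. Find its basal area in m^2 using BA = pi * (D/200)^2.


D/200 = 40.0/200 = 0.2 m
(D/200)^2 = 0.2^2 = 0.04
BA = 3.141593 * 0.04 = 0.125664 ≈ 0.1257 m^2

0.1257 m^2


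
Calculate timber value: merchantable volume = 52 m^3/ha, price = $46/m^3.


Value = 52 * 46 = $2392/ha

$2392/ha


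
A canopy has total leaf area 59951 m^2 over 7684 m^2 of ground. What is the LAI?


LAI = 59951 / 7684 = 7.8021 ≈ 7.80

7.80


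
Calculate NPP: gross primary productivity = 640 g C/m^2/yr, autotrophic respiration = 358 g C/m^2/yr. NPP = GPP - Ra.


NPP = GPP - Ra = 640 - 358 = 282 g C/m^2/yr

282 g C/m^2/yr


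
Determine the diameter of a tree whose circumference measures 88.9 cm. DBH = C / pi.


DBH = C / pi = 88.9 / 3.141593 = 28.2977 ≈ 28.30 cm

28.30 cm


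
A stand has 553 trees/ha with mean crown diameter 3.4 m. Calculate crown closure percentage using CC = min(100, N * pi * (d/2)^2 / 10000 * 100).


(d/2)^2 = (3.4/2)^2 = 1.7^2 = 2.89
Crown area = 3.141593 * 2.89 = 9.07920 m^2
N * area / 10000 * 100 = 553 * 9.07920 / 10000 * 100 = 50.2080
CC = min(100, 50.2080) = 50.2080 ≈ 50.2%

50.2%


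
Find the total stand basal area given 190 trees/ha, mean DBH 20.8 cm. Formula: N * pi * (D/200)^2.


(D/200)^2 = (20.8/200)^2 = 0.104^2 = 0.010816
Individual BA = 3.141593 * 0.010816 = 0.0339795 m^2
Stand BA = 190 * 0.0339795 = 6.45611 ≈ 6.46 m^2/ha

6.46 m^2/ha


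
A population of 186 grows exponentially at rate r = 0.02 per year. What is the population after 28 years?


r*t = 0.02 * 28 = 0.56
exp(0.56) = 1.75067
N = 186 * 1.75067 = 325.625 ≈ 326

326


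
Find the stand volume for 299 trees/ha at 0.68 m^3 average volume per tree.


V_stand = 299 * 0.68 = 203.32 ≈ 203.3 m^3/ha

203.3 m^3/ha


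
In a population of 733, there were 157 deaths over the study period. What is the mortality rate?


Mortality rate = 157 / 733 = 0.214188 ≈ 0.2142

0.2142


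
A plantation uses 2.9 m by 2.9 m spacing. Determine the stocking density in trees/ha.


N = 10000 / 2.9^2 = 10000 / 8.41 = 1189.06 ≈ 1189 trees/ha

1189 trees/ha


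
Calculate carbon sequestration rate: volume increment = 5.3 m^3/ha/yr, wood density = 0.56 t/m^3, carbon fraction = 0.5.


C = 5.3 * 0.56 * 0.5 = 1.484 ≈ 1.48 t C/ha/yr

1.48 t C/ha/yr


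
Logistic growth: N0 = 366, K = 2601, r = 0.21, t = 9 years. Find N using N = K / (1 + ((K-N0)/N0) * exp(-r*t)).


(K - N0)/N0 = (2601 - 366)/366 = 2235/366 = 6.10656
r*t = 0.21 * 9 = 1.89; exp(-1.89) = 0.151072
6.10656 * 0.151072 = 0.922530
1 + 0.922530 = 1.92253
N = 2601 / 1.92253 = 1352.90 ≈ 1353

1353


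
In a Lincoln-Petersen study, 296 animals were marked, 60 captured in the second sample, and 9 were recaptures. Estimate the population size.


N = M * C / R = 296 * 60 / 9 = 17760 / 9 = 1973.33 ≈ 1973

1973 individuals


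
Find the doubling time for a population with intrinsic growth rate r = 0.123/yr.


td = ln(2) / 0.123 = 0.693147 / 0.123 = 5.63534 ≈ 5.6 years

5.6 years


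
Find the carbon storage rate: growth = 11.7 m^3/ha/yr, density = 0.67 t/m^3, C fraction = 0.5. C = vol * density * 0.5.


C = 11.7 * 0.67 * 0.5 = 3.9195 ≈ 3.92 t C/ha/yr

3.92 t C/ha/yr


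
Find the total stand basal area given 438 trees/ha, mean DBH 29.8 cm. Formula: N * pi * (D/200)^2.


(D/200)^2 = (29.8/200)^2 = 0.149^2 = 0.022201
Individual BA = 3.141593 * 0.022201 = 0.0697465 m^2
Stand BA = 438 * 0.0697465 = 30.5490 ≈ 30.55 m^2/ha

30.55 m^2/ha


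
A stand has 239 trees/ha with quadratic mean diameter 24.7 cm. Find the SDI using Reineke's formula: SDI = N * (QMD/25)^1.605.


QMD/25 = 24.7/25 = 0.988
(0.988)^1.605 = exp(1.605 * ln(0.988)) = exp(1.605 * (-0.0120726)) = exp(-0.0193765) = 0.980810
SDI = 239 * 0.980810 = 234.414 ≈ 234

234


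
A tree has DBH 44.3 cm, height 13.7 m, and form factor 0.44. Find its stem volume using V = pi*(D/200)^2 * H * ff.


(D/200)^2 = (44.3/200)^2 = 0.2215^2 = 0.04906225
BA = 3.141593 * 0.04906225 = 0.154134 m^2
V = 0.154134 * 13.7 * 0.44 = 0.929120 ≈ 0.929 m^3

0.929 m^3


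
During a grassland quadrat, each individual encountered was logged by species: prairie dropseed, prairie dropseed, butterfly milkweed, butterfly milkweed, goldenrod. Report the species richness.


Total individuals logged = 5
Distinct species (count of individuals): prairie dropseed (2), butterfly milkweed (2), goldenrod (1)
Species richness = number of distinct species = 3

3


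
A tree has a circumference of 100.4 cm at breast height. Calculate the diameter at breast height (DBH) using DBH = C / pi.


DBH = C / pi = 100.4 / 3.141593 = 31.9583 ≈ 31.96 cm

31.96 cm


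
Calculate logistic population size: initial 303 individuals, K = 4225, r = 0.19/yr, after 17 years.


(K - N0)/N0 = (4225 - 303)/303 = 3922/303 = 12.9439
r*t = 0.19 * 17 = 3.23; exp(-3.23) = 0.0395575
12.9439 * 0.0395575 = 0.512028
1 + 0.512028 = 1.51203
N = 4225 / 1.51203 = 2794.26 ≈ 2794

2794


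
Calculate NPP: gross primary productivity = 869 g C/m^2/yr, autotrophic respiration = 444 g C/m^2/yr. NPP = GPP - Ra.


NPP = GPP - Ra = 869 - 444 = 425 g C/m^2/yr

425 g C/m^2/yr


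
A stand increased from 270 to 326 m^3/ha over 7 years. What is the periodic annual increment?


PAI = (V2 - V1) / period = (326 - 270) / 7 = 56 / 7 = 8.00 m^3/ha/yr

8.00 m^3/ha/yr


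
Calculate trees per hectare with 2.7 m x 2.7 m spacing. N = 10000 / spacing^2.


N = 10000 / 2.7^2 = 10000 / 7.29 = 1371.74 ≈ 1372 trees/ha

1372 trees/ha


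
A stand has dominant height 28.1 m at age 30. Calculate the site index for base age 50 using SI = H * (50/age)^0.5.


50/30 = 1.66667
(1.66667)^0.5 = 1.29100
SI = 28.1 * 1.29100 = 36.2771 ≈ 36.3 m

36.3 m


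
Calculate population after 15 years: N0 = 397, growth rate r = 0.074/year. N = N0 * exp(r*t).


r*t = 0.074 * 15 = 1.11
exp(1.11) = 3.03436
N = 397 * 3.03436 = 1204.64 ≈ 1205

1205


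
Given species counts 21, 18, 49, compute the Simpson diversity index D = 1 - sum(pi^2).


Total N = 21 + 18 + 49 = 88
Per-species terms:
  p = 21/88 = 0.238636; p^2 = 0.238636^2 = 0.056947
  p = 18/88 = 0.204545; p^2 = 0.204545^2 = 0.041839
  p = 49/88 = 0.556818; p^2 = 0.556818^2 = 0.310046
sum(p^2) = 0.056947 + 0.041839 + 0.310046 = 0.408832
D = 1 - 0.408832 = 0.591168 ≈ 0.5912

0.5912


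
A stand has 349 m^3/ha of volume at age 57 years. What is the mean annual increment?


MAI = 349 / 57 = 6.1228 ≈ 6.12 m^3/ha/yr

6.12 m^3/ha/yr


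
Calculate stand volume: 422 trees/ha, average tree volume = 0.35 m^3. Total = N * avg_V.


V_stand = 422 * 0.35 = 147.7 m^3/ha

147.7 m^3/ha


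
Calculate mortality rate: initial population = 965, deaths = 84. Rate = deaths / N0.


Mortality rate = 84 / 965 = 0.087047 ≈ 0.0870

0.0870


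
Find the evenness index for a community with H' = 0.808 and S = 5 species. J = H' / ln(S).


ln(5) = 1.60944
J = H' / ln(S) = 0.808 / 1.60944 = 0.502038 ≈ 0.5020

0.5020


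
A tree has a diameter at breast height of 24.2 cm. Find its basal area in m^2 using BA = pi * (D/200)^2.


D/200 = 24.2/200 = 0.121 m
(D/200)^2 = 0.121^2 = 0.014641
BA = 3.141593 * 0.014641 = 0.0459961 ≈ 0.0460 m^2

0.0460 m^2


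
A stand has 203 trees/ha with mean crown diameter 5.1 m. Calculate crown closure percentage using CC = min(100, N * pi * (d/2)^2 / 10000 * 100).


(d/2)^2 = (5.1/2)^2 = 2.55^2 = 6.5025
Crown area = 3.141593 * 6.5025 = 20.4282 m^2
N * area / 10000 * 100 = 203 * 20.4282 / 10000 * 100 = 41.4692
CC = min(100, 41.4692) = 41.4692 ≈ 41.5%

41.5%


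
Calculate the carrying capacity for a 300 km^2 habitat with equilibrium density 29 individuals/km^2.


K = 29 * 300 = 8700 individuals

8700 individuals


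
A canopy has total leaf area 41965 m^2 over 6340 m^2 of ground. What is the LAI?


LAI = 41965 / 6340 = 6.6191 ≈ 6.62

6.62


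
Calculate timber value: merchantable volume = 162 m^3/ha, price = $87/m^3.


Value = 162 * 87 = $14094/ha

$14094/ha


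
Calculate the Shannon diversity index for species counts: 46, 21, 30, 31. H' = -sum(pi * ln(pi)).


Total N = 46 + 21 + 30 + 31 = 128
Per-species terms:
  p = 46/128 = 0.359375; ln(p) = -1.023389; p*ln(p) = 0.359375 * (-1.023389) = -0.367780
  p = 21/128 = 0.164063; ln(p) = -1.807505; p*ln(p) = 0.164063 * (-1.807505) = -0.296545
  p = 30/128 = 0.234375; ln(p) = -1.450833; p*ln(p) = 0.234375 * (-1.450833) = -0.340039
  p = 31/128 = 0.242188; ln(p) = -1.418041; p*ln(p) = 0.242188 * (-1.418041) = -0.343433
sum(p*ln(p)) = (-0.367780) + (-0.296545) + (-0.340039) + (-0.343433) = -1.347797
H' = -(-1.347797) = 1.347797 ≈ 1.3478

1.3478


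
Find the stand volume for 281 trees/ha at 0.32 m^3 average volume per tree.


V_stand = 281 * 0.32 = 89.92 ≈ 89.9 m^3/ha

89.9 m^3/ha


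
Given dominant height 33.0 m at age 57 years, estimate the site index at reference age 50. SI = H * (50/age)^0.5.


50/57 = 0.877193
(0.877193)^0.5 = 0.936586
SI = 33.0 * 0.936586 = 30.9073 ≈ 30.9 m

30.9 m


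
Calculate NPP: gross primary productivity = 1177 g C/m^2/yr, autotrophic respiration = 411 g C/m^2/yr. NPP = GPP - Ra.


NPP = GPP - Ra = 1177 - 411 = 766 g C/m^2/yr

766 g C/m^2/yr


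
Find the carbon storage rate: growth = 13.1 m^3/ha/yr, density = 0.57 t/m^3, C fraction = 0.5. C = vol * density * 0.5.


C = 13.1 * 0.57 * 0.5 = 3.7335 ≈ 3.73 t C/ha/yr

3.73 t C/ha/yr


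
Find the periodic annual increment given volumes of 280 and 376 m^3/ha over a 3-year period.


PAI = (V2 - V1) / period = (376 - 280) / 3 = 96 / 3 = 32.00 m^3/ha/yr

32.00 m^3/ha/yr


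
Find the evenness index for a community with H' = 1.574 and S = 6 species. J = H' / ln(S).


ln(6) = 1.79176
J = H' / ln(S) = 1.574 / 1.79176 = 0.878466 ≈ 0.8785

0.8785


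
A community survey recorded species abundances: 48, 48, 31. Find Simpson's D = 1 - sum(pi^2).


Total N = 48 + 48 + 31 = 127
Per-species terms:
  p = 48/127 = 0.377953; p^2 = 0.377953^2 = 0.142848
  p = 48/127 = 0.377953; p^2 = 0.377953^2 = 0.142848
  p = 31/127 = 0.244094; p^2 = 0.244094^2 = 0.059582
sum(p^2) = 0.142848 + 0.142848 + 0.059582 = 0.345278
D = 1 - 0.345278 = 0.654722 ≈ 0.6547

0.6547


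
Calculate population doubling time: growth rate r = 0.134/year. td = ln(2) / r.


td = ln(2) / 0.134 = 0.693147 / 0.134 = 5.17274 ≈ 5.2 years

5.2 years


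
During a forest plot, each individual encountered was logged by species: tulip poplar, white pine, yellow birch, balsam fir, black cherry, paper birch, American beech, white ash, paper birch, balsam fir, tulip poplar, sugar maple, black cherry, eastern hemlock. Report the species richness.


Total individuals logged = 14
Distinct species (count of individuals): tulip poplar (2), white pine (1), yellow birch (1), balsam fir (2), black cherry (2), paper birch (2), American beech (1), white ash (1), sugar maple (1), eastern hemlock (1)
Species richness = number of distinct species = 10

10


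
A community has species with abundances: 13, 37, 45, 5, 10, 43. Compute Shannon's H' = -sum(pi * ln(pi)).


Total N = 13 + 37 + 45 + 5 + 10 + 43 = 153
Per-species terms:
  p = 13/153 = 0.084967; ln(p) = -2.465492; p*ln(p) = 0.084967 * (-2.465492) = -0.209485
  p = 37/153 = 0.241830; ln(p) = -1.419520; p*ln(p) = 0.241830 * (-1.419520) = -0.343283
  p = 45/153 = 0.294118; ln(p) = -1.223774; p*ln(p) = 0.294118 * (-1.223774) = -0.359934
  p = 5/153 = 0.032680; ln(p) = -3.420992; p*ln(p) = 0.032680 * (-3.420992) = -0.111798
  p = 10/153 = 0.065359; ln(p) = -2.727860; p*ln(p) = 0.065359 * (-2.727860) = -0.178290
  p = 43/153 = 0.281046; ln(p) = -1.269237; p*ln(p) = 0.281046 * (-1.269237) = -0.356714
sum(p*ln(p)) = (-0.209485) + (-0.343283) + (-0.359934) + (-0.111798) + (-0.178290) + (-0.356714) = -1.559504
H' = -(-1.559504) = 1.559504 ≈ 1.5595

1.5595


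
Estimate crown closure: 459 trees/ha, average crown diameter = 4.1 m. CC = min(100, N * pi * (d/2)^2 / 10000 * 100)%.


(d/2)^2 = (4.1/2)^2 = 2.05^2 = 4.2025
Crown area = 3.141593 * 4.2025 = 13.2025 m^2
N * area / 10000 * 100 = 459 * 13.2025 / 10000 * 100 = 60.5995
CC = min(100, 60.5995) = 60.5995 ≈ 60.6%

60.6%


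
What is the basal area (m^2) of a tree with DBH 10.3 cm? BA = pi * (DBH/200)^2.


D/200 = 10.3/200 = 0.0515 m
(D/200)^2 = 0.0515^2 = 0.00265225
BA = 3.141593 * 0.00265225 = 0.00833229 ≈ 0.0083 m^2

0.0083 m^2


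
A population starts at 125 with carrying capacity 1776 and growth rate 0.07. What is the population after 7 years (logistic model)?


(K - N0)/N0 = (1776 - 125)/125 = 1651/125 = 13.2080
r*t = 0.07 * 7 = 0.49; exp(-0.49) = 0.612626
13.2080 * 0.612626 = 8.09156
1 + 8.09156 = 9.09156
N = 1776 / 9.09156 = 195.346 ≈ 195

195


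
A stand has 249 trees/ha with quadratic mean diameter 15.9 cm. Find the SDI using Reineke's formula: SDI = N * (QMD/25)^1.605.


QMD/25 = 15.9/25 = 0.636
(0.636)^1.605 = exp(1.605 * ln(0.636)) = exp(1.605 * (-0.452557)) = exp(-0.726354) = 0.483669
SDI = 249 * 0.483669 = 120.434 ≈ 120

120


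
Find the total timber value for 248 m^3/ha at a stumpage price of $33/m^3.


Value = 248 * 33 = $8184/ha

$8184/ha


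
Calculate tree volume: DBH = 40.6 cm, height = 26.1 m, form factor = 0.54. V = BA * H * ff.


(D/200)^2 = (40.6/200)^2 = 0.203^2 = 0.041209
BA = 3.141593 * 0.041209 = 0.129462 m^2
V = 0.129462 * 26.1 * 0.54 = 1.82464 ≈ 1.825 m^3

1.825 m^3


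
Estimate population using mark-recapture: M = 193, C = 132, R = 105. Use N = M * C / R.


N = M * C / R = 193 * 132 / 105 = 25476 / 105 = 242.63 ≈ 243

243 individuals


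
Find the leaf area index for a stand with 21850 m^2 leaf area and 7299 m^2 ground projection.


LAI = 21850 / 7299 = 2.9936 ≈ 2.99

2.99


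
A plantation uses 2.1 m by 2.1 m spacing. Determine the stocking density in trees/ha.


N = 10000 / 2.1^2 = 10000 / 4.41 = 2267.57 ≈ 2268 trees/ha

2268 trees/ha


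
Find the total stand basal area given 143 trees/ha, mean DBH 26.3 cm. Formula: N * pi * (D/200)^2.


(D/200)^2 = (26.3/200)^2 = 0.1315^2 = 0.01729225
Individual BA = 3.141593 * 0.01729225 = 0.0543252 m^2
Stand BA = 143 * 0.0543252 = 7.76850 ≈ 7.77 m^2/ha

7.77 m^2/ha


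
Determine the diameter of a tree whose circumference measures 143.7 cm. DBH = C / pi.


DBH = C / pi = 143.7 / 3.141593 = 45.7411 ≈ 45.74 cm

45.74 cm


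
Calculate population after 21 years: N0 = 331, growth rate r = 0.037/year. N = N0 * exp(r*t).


r*t = 0.037 * 21 = 0.777
exp(0.777) = 2.17494
N = 331 * 2.17494 = 719.905 ≈ 720

720


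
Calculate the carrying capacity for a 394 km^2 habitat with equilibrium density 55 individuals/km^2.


K = 55 * 394 = 21670 individuals

21670 individuals


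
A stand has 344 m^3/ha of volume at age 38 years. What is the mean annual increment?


MAI = 344 / 38 = 9.0526 ≈ 9.05 m^3/ha/yr

9.05 m^3/ha/yr


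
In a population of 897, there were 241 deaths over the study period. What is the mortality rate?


Mortality rate = 241 / 897 = 0.268673 ≈ 0.2687

0.2687


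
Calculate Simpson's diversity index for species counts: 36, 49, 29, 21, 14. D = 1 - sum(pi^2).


Total N = 36 + 49 + 29 + 21 + 14 = 149
Per-species terms:
  p = 36/149 = 0.241611; p^2 = 0.241611^2 = 0.058376
  p = 49/149 = 0.328859; p^2 = 0.328859^2 = 0.108148
  p = 29/149 = 0.194631; p^2 = 0.194631^2 = 0.037881
  p = 21/149 = 0.140940; p^2 = 0.140940^2 = 0.019864
  p = 14/149 = 0.093960; p^2 = 0.093960^2 = 0.008828
sum(p^2) = 0.058376 + 0.108148 + 0.037881 + 0.019864 + 0.008828 = 0.233097
D = 1 - 0.233097 = 0.766903 ≈ 0.7669

0.7669


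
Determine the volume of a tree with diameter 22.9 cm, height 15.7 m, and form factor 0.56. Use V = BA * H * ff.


(D/200)^2 = (22.9/200)^2 = 0.1145^2 = 0.01311025
BA = 3.141593 * 0.01311025 = 0.0411871 m^2
V = 0.0411871 * 15.7 * 0.56 = 0.362117 ≈ 0.362 m^3

0.362 m^3


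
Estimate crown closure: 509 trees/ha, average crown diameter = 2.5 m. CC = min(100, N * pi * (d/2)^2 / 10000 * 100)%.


(d/2)^2 = (2.5/2)^2 = 1.25^2 = 1.5625
Crown area = 3.141593 * 1.5625 = 4.90874 m^2
N * area / 10000 * 100 = 509 * 4.90874 / 10000 * 100 = 24.9855
CC = min(100, 24.9855) = 24.9855 ≈ 25.0%

25.0%


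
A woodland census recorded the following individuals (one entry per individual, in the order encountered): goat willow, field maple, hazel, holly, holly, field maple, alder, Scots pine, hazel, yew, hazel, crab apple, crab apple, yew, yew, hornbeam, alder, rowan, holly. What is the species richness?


Total individuals logged = 19
Distinct species (count of individuals): goat willow (1), field maple (2), hazel (3), holly (3), alder (2), Scots pine (1), yew (3), crab apple (2), hornbeam (1), rowan (1)
Species richness = number of distinct species = 10

10


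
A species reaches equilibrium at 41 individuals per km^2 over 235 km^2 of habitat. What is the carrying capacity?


K = 41 * 235 = 9635 individuals

9635 individuals


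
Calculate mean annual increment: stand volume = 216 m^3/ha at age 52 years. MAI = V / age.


MAI = 216 / 52 = 4.1538 ≈ 4.15 m^3/ha/yr

4.15 m^3/ha/yr


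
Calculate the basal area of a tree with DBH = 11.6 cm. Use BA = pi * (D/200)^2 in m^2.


D/200 = 11.6/200 = 0.058 m
(D/200)^2 = 0.058^2 = 0.003364
BA = 3.141593 * 0.003364 = 0.0105683 ≈ 0.0106 m^2

0.0106 m^2


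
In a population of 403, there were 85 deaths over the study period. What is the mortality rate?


Mortality rate = 85 / 403 = 0.210918 ≈ 0.2109

0.2109


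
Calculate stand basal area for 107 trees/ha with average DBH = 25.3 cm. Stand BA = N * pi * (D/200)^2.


(D/200)^2 = (25.3/200)^2 = 0.1265^2 = 0.01600225
Individual BA = 3.141593 * 0.01600225 = 0.0502726 m^2
Stand BA = 107 * 0.0502726 = 5.37917 ≈ 5.38 m^2/ha

5.38 m^2/ha


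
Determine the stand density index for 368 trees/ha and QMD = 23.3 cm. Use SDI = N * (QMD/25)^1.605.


QMD/25 = 23.3/25 = 0.932
(0.932)^1.605 = exp(1.605 * ln(0.932)) = exp(1.605 * (-0.0704225)) = exp(-0.113028) = 0.893126
SDI = 368 * 0.893126 = 328.670 ≈ 329

329


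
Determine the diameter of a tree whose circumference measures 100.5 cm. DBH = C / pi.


DBH = C / pi = 100.5 / 3.141593 = 31.9901 ≈ 31.99 cm

31.99 cm
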